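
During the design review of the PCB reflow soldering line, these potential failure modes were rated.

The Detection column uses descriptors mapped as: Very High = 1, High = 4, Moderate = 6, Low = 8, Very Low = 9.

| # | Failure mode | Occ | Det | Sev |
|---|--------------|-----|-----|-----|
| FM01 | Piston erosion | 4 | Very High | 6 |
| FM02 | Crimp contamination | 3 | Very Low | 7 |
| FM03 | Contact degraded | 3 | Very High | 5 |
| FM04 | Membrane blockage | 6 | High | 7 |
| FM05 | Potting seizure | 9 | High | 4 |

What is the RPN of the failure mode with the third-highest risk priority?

144

RPN = Severity × Occurrence × Detection:
  FM01: 6 × 4 × 1 = 24
  FM02: 7 × 3 × 9 = 189
  FM03: 5 × 3 × 1 = 15
  FM04: 7 × 6 × 4 = 168
  FM05: 4 × 9 × 4 = 144
Sorted descending: 189, 168, 144, 24, 15.
The third-highest RPN is 144 (FM05).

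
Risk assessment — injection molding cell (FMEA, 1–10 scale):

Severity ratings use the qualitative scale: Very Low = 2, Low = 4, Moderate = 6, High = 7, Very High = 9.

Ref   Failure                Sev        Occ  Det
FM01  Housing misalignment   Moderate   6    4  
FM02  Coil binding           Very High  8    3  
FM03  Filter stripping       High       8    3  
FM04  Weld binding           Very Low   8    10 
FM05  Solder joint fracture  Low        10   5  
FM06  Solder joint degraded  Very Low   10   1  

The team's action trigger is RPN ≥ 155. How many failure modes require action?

4

RPN = Severity × Occurrence × Detection:
  FM01: 6 × 6 × 4 = 144
  FM02: 9 × 8 × 3 = 216
  FM03: 7 × 8 × 3 = 168
  FM04: 2 × 8 × 10 = 160
  FM05: 4 × 10 × 5 = 200
  FM06: 2 × 10 × 1 = 20
Modes with RPN ≥ 155: FM02 (216), FM03 (168), FM04 (160), FM05 (200) → 4.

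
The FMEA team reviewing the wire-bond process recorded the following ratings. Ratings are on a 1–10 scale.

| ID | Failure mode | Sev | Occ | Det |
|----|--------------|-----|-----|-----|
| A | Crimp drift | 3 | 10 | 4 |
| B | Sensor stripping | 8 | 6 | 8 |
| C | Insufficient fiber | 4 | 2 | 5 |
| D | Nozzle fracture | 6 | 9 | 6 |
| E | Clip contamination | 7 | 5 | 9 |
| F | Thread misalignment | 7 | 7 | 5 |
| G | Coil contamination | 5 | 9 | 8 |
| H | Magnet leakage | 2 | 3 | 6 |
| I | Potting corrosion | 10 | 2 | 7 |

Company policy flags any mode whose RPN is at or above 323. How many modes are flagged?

RPN = Severity × Occurrence × Detection:
  A: 3 × 10 × 4 = 120
  B: 8 × 6 × 8 = 384
  C: 4 × 2 × 5 = 40
  D: 6 × 9 × 6 = 324
  E: 7 × 5 × 9 = 315
  F: 7 × 7 × 5 = 245
  G: 5 × 9 × 8 = 360
  H: 2 × 3 × 6 = 36
  I: 10 × 2 × 7 = 140
Modes with RPN ≥ 323: B (384), D (324), G (360) → 3.

3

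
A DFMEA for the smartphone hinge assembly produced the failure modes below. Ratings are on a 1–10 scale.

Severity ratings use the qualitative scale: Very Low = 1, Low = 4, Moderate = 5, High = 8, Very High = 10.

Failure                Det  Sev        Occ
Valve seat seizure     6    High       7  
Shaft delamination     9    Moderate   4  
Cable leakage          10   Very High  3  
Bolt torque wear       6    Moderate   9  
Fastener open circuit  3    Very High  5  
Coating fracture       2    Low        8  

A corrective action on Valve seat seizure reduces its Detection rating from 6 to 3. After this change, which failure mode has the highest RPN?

Cable leakage

RPN = Severity × Occurrence × Detection:
  Valve seat seizure: 8 × 7 × 6 = 336
  Shaft delamination: 5 × 4 × 9 = 180
  Cable leakage: 10 × 3 × 10 = 300
  Bolt torque wear: 5 × 9 × 6 = 270
  Fastener open circuit: 10 × 5 × 3 = 150
  Coating fracture: 4 × 8 × 2 = 64
After action: Valve seat seizure → 8 × 7 × 3 = 168.
Revised RPNs: Cable leakage=300, Bolt torque wear=270, Shaft delamination=180, Valve seat seizure=168, Fastener open circuit=150, Coating fracture=64.
Highest is now Cable leakage (300).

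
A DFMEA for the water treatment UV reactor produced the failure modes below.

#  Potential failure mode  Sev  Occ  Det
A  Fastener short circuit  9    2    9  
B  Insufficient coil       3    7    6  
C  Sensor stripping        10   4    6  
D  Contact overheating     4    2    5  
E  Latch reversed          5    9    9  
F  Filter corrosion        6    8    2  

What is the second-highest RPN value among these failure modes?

RPN = Severity × Occurrence × Detection:
  A: 9 × 2 × 9 = 162
  B: 3 × 7 × 6 = 126
  C: 10 × 4 × 6 = 240
  D: 4 × 2 × 5 = 40
  E: 5 × 9 × 9 = 405
  F: 6 × 8 × 2 = 96
Sorted descending: 405, 240, 162, 126, 96, 40.
The second-highest RPN is 240 (C).

240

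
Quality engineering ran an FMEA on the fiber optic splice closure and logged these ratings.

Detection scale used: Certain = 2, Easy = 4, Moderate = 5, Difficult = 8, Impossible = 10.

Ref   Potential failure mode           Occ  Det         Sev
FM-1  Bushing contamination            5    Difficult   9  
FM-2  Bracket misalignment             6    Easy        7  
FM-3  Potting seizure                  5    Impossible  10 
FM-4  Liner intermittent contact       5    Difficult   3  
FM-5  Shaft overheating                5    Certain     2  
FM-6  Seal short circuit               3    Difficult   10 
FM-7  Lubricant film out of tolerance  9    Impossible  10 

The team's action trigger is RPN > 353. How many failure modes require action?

3

RPN = Severity × Occurrence × Detection:
  FM-1: 9 × 5 × 8 = 360
  FM-2: 7 × 6 × 4 = 168
  FM-3: 10 × 5 × 10 = 500
  FM-4: 3 × 5 × 8 = 120
  FM-5: 2 × 5 × 2 = 20
  FM-6: 10 × 3 × 8 = 240
  FM-7: 10 × 9 × 10 = 900
Modes with RPN > 353: FM-1 (360), FM-3 (500), FM-7 (900) → 3.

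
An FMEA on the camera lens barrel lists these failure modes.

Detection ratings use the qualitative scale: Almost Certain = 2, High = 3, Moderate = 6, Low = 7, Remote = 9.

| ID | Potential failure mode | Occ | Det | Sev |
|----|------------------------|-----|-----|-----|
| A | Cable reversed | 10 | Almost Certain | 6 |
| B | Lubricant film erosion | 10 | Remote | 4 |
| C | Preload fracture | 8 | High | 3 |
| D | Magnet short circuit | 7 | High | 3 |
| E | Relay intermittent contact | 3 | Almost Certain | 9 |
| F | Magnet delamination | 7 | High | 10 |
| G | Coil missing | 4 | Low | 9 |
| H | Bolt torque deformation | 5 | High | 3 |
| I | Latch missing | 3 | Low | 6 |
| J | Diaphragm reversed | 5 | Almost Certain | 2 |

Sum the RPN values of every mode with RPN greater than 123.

RPN = Severity × Occurrence × Detection:
  A: 6 × 10 × 2 = 120
  B: 4 × 10 × 9 = 360
  C: 3 × 8 × 3 = 72
  D: 3 × 7 × 3 = 63
  E: 9 × 3 × 2 = 54
  F: 10 × 7 × 3 = 210
  G: 9 × 4 × 7 = 252
  H: 3 × 5 × 3 = 45
  I: 6 × 3 × 7 = 126
  J: 2 × 5 × 2 = 20
RPN > 123: B (360), F (210), G (252), I (126).
Sum: 360 + 210 + 252 + 126 = 948.

948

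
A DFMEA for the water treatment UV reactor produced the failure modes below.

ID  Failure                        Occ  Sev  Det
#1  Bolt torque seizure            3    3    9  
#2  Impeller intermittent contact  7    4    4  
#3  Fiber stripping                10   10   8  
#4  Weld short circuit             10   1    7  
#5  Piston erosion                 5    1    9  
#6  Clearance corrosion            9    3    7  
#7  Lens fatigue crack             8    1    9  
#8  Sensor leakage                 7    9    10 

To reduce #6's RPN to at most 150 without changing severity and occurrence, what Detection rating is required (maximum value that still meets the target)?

#6: S=3, O=9, D=7 → current RPN = 189.
Fixed product = 27. Need 27 × D ≤ 150, so D ≤ 150/27 = 5.56.
Maximum integer Detection rating = 5 (gives RPN 135; D=6 would give 162 > 150).

5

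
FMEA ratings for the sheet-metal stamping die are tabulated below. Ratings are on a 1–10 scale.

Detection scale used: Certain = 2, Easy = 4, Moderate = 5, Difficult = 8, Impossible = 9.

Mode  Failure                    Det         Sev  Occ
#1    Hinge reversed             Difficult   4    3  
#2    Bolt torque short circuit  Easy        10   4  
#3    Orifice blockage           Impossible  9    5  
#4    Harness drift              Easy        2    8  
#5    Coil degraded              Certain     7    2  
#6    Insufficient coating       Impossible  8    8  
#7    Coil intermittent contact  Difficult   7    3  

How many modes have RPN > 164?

3

RPN = Severity × Occurrence × Detection:
  #1: 4 × 3 × 8 = 96
  #2: 10 × 4 × 4 = 160
  #3: 9 × 5 × 9 = 405
  #4: 2 × 8 × 4 = 64
  #5: 7 × 2 × 2 = 28
  #6: 8 × 8 × 9 = 576
  #7: 7 × 3 × 8 = 168
Modes with RPN > 164: #3 (405), #6 (576), #7 (168) → 3.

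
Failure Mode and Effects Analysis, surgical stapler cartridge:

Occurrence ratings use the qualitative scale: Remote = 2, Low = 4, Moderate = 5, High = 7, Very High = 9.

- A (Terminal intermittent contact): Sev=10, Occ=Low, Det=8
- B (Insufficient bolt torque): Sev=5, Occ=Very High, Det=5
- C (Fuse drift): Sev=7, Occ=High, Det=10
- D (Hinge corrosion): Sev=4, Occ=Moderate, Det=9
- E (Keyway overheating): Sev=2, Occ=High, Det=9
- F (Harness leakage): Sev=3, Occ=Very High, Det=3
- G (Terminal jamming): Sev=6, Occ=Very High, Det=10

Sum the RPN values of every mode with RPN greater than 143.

RPN = Severity × Occurrence × Detection:
  A: 10 × 4 × 8 = 320
  B: 5 × 9 × 5 = 225
  C: 7 × 7 × 10 = 490
  D: 4 × 5 × 9 = 180
  E: 2 × 7 × 9 = 126
  F: 3 × 9 × 3 = 81
  G: 6 × 9 × 10 = 540
RPN > 143: A (320), B (225), C (490), D (180), G (540).
Sum: 320 + 225 + 490 + 180 + 540 = 1755.

1755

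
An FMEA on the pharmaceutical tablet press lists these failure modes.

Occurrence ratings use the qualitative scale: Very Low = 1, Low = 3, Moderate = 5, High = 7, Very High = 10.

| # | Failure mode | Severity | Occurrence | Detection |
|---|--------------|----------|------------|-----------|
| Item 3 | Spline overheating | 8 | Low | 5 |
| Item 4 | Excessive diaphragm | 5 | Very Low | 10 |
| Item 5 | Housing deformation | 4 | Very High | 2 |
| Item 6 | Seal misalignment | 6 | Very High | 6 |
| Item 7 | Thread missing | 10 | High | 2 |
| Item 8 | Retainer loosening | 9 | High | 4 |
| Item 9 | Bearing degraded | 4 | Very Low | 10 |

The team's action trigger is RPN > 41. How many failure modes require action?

RPN = Severity × Occurrence × Detection:
  Item 3: 8 × 3 × 5 = 120
  Item 4: 5 × 1 × 10 = 50
  Item 5: 4 × 10 × 2 = 80
  Item 6: 6 × 10 × 6 = 360
  Item 7: 10 × 7 × 2 = 140
  Item 8: 9 × 7 × 4 = 252
  Item 9: 4 × 1 × 10 = 40
Modes with RPN > 41: Item 3 (120), Item 4 (50), Item 5 (80), Item 6 (360), Item 7 (140), Item 8 (252) → 6.

6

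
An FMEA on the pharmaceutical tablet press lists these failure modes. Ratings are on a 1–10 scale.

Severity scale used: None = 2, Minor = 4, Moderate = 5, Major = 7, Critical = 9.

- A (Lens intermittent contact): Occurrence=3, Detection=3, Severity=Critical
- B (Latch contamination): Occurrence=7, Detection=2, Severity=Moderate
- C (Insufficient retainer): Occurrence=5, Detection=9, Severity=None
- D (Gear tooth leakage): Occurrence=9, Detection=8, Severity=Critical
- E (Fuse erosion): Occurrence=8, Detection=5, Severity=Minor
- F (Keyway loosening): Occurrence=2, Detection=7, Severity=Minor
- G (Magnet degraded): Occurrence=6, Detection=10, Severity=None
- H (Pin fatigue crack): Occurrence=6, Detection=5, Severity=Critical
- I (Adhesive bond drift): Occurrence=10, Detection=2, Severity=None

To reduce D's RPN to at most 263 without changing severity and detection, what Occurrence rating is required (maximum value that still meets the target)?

3

D: S=9, O=9, D=8 → current RPN = 648.
Fixed product = 72. Need 72 × O ≤ 263, so O ≤ 263/72 = 3.65.
Maximum integer Occurrence rating = 3 (gives RPN 216; O=4 would give 288 > 263).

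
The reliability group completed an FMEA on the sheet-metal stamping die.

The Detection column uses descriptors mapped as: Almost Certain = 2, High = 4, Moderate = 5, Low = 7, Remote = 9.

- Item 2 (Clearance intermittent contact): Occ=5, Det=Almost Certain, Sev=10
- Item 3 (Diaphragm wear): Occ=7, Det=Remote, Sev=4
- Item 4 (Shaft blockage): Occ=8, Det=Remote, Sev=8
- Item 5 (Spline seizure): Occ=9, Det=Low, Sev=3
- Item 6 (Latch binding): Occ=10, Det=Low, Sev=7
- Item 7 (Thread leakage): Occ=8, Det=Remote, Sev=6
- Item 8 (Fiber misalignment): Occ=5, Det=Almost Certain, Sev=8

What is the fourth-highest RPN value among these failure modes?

252

RPN = Severity × Occurrence × Detection:
  Item 2: 10 × 5 × 2 = 100
  Item 3: 4 × 7 × 9 = 252
  Item 4: 8 × 8 × 9 = 576
  Item 5: 3 × 9 × 7 = 189
  Item 6: 7 × 10 × 7 = 490
  Item 7: 6 × 8 × 9 = 432
  Item 8: 8 × 5 × 2 = 80
Sorted descending: 576, 490, 432, 252, 189, 100, 80.
The fourth-highest RPN is 252 (Item 3).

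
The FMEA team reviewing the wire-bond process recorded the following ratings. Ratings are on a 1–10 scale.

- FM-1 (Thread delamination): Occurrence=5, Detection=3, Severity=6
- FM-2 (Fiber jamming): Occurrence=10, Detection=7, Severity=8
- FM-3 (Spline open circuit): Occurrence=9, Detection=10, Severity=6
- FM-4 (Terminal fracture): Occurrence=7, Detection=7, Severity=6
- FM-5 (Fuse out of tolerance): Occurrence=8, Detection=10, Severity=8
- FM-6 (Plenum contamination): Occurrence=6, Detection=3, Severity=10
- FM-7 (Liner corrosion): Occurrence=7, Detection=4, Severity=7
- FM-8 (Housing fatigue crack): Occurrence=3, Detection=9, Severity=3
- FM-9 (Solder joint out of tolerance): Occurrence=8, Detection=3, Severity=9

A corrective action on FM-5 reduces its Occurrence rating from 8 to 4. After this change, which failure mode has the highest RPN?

RPN = Severity × Occurrence × Detection:
  FM-1: 6 × 5 × 3 = 90
  FM-2: 8 × 10 × 7 = 560
  FM-3: 6 × 9 × 10 = 540
  FM-4: 6 × 7 × 7 = 294
  FM-5: 8 × 8 × 10 = 640
  FM-6: 10 × 6 × 3 = 180
  FM-7: 7 × 7 × 4 = 196
  FM-8: 3 × 3 × 9 = 81
  FM-9: 9 × 8 × 3 = 216
After action: FM-5 → 8 × 4 × 10 = 320.
Revised RPNs: FM-2=560, FM-3=540, FM-5=320, FM-4=294, FM-9=216, FM-7=196, FM-6=180, FM-1=90, FM-8=81.
Highest is now FM-2 (560).

FM-2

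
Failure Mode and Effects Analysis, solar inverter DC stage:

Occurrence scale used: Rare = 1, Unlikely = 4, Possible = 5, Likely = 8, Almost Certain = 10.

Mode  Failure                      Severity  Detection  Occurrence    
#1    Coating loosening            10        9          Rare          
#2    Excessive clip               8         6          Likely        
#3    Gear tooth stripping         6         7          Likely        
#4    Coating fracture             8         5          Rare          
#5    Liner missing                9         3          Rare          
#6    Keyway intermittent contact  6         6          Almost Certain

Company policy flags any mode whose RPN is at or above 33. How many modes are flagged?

RPN = Severity × Occurrence × Detection:
  #1: 10 × 1 × 9 = 90
  #2: 8 × 8 × 6 = 384
  #3: 6 × 8 × 7 = 336
  #4: 8 × 1 × 5 = 40
  #5: 9 × 1 × 3 = 27
  #6: 6 × 10 × 6 = 360
Modes with RPN ≥ 33: #1 (90), #2 (384), #3 (336), #4 (40), #6 (360) → 5.

5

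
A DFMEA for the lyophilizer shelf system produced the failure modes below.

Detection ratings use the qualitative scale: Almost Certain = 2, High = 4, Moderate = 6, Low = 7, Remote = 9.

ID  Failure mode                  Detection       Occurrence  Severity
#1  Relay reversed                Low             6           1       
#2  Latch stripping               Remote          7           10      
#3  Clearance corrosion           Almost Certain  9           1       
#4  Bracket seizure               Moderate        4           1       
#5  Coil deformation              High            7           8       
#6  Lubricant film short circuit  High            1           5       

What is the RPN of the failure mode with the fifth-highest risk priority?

RPN = Severity × Occurrence × Detection:
  #1: 1 × 6 × 7 = 42
  #2: 10 × 7 × 9 = 630
  #3: 1 × 9 × 2 = 18
  #4: 1 × 4 × 6 = 24
  #5: 8 × 7 × 4 = 224
  #6: 5 × 1 × 4 = 20
Sorted descending: 630, 224, 42, 24, 20, 18.
The fifth-highest RPN is 20 (#6).

20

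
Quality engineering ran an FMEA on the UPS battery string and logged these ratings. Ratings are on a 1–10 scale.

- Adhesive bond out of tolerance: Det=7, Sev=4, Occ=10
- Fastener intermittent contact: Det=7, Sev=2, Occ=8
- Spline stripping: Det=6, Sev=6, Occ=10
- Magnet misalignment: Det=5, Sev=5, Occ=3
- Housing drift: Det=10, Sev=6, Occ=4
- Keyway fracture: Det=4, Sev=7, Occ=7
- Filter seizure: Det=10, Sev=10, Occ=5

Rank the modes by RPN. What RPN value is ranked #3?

RPN = Severity × Occurrence × Detection:
  Adhesive bond out of tolerance: 4 × 10 × 7 = 280
  Fastener intermittent contact: 2 × 8 × 7 = 112
  Spline stripping: 6 × 10 × 6 = 360
  Magnet misalignment: 5 × 3 × 5 = 75
  Housing drift: 6 × 4 × 10 = 240
  Keyway fracture: 7 × 7 × 4 = 196
  Filter seizure: 10 × 5 × 10 = 500
Sorted descending: 500, 360, 280, 240, 196, 112, 75.
The third-highest RPN is 280 (Adhesive bond out of tolerance).

280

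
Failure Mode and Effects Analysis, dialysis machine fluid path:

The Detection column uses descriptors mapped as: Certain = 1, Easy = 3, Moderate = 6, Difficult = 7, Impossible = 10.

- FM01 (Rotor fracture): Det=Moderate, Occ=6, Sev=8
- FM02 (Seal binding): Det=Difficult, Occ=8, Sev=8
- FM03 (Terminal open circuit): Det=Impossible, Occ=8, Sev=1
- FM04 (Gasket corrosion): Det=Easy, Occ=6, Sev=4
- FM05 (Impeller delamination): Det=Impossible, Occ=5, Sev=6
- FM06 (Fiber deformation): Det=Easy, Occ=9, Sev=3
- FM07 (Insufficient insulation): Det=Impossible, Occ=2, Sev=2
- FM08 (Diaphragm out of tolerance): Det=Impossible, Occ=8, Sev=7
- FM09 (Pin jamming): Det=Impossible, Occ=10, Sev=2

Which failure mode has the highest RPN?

RPN = Severity × Occurrence × Detection:
  FM01: 8 × 6 × 6 = 288
  FM02: 8 × 8 × 7 = 448
  FM03: 1 × 8 × 10 = 80
  FM04: 4 × 6 × 3 = 72
  FM05: 6 × 5 × 10 = 300
  FM06: 3 × 9 × 3 = 81
  FM07: 2 × 2 × 10 = 40
  FM08: 7 × 8 × 10 = 560
  FM09: 2 × 10 × 10 = 200
Highest RPN is 560 → FM08.

FM08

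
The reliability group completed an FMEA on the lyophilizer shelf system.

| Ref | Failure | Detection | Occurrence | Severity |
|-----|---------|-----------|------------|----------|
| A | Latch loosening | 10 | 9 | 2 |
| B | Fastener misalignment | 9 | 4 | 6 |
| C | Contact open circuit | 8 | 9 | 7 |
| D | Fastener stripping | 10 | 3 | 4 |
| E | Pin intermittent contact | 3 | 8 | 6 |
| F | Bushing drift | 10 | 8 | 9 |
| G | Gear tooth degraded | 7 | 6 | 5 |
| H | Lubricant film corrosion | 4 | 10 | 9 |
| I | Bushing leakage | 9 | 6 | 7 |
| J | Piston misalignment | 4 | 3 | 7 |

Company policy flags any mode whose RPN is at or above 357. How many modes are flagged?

4

RPN = Severity × Occurrence × Detection:
  A: 2 × 9 × 10 = 180
  B: 6 × 4 × 9 = 216
  C: 7 × 9 × 8 = 504
  D: 4 × 3 × 10 = 120
  E: 6 × 8 × 3 = 144
  F: 9 × 8 × 10 = 720
  G: 5 × 6 × 7 = 210
  H: 9 × 10 × 4 = 360
  I: 7 × 6 × 9 = 378
  J: 7 × 3 × 4 = 84
Modes with RPN ≥ 357: C (504), F (720), H (360), I (378) → 4.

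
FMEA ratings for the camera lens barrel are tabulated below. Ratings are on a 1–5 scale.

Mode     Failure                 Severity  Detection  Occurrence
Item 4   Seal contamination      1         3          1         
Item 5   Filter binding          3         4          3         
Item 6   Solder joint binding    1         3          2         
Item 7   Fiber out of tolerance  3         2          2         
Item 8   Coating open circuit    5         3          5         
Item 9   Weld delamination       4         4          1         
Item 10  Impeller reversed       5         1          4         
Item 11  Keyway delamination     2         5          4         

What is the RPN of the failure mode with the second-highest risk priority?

40

RPN = Severity × Occurrence × Detection:
  Item 4: 1 × 1 × 3 = 3
  Item 5: 3 × 3 × 4 = 36
  Item 6: 1 × 2 × 3 = 6
  Item 7: 3 × 2 × 2 = 12
  Item 8: 5 × 5 × 3 = 75
  Item 9: 4 × 1 × 4 = 16
  Item 10: 5 × 4 × 1 = 20
  Item 11: 2 × 4 × 5 = 40
Sorted descending: 75, 40, 36, 20, 16, 12, 6, 3.
The second-highest RPN is 40 (Item 11).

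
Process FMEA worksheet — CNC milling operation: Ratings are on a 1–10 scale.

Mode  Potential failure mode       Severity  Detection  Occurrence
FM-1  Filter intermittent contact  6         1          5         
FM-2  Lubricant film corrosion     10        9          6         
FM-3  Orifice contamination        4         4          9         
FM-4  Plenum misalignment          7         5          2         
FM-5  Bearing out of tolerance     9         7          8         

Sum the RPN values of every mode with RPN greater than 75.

1188

RPN = Severity × Occurrence × Detection:
  FM-1: 6 × 5 × 1 = 30
  FM-2: 10 × 6 × 9 = 540
  FM-3: 4 × 9 × 4 = 144
  FM-4: 7 × 2 × 5 = 70
  FM-5: 9 × 8 × 7 = 504
RPN > 75: FM-2 (540), FM-3 (144), FM-5 (504).
Sum: 540 + 144 + 504 = 1188.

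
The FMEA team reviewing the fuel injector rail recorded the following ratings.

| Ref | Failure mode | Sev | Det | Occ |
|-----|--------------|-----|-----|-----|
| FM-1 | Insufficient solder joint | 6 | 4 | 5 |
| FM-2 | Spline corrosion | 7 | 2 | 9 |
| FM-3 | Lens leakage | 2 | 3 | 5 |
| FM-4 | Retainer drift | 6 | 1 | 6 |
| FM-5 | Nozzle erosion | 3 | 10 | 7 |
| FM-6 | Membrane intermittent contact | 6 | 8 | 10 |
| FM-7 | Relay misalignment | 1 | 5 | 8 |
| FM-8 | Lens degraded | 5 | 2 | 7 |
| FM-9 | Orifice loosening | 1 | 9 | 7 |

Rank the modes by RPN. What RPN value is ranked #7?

RPN = Severity × Occurrence × Detection:
  FM-1: 6 × 5 × 4 = 120
  FM-2: 7 × 9 × 2 = 126
  FM-3: 2 × 5 × 3 = 30
  FM-4: 6 × 6 × 1 = 36
  FM-5: 3 × 7 × 10 = 210
  FM-6: 6 × 10 × 8 = 480
  FM-7: 1 × 8 × 5 = 40
  FM-8: 5 × 7 × 2 = 70
  FM-9: 1 × 7 × 9 = 63
Sorted descending: 480, 210, 126, 120, 70, 63, 40, 36, 30.
The seventh-highest RPN is 40 (FM-7).

40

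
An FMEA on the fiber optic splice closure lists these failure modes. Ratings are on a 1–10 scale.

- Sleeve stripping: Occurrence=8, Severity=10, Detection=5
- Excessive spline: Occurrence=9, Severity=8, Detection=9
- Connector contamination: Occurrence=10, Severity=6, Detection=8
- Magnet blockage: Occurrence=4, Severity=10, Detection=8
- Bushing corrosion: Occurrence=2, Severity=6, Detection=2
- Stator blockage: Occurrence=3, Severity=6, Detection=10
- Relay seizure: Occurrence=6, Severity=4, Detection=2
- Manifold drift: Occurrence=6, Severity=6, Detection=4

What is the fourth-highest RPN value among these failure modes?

RPN = Severity × Occurrence × Detection:
  Sleeve stripping: 10 × 8 × 5 = 400
  Excessive spline: 8 × 9 × 9 = 648
  Connector contamination: 6 × 10 × 8 = 480
  Magnet blockage: 10 × 4 × 8 = 320
  Bushing corrosion: 6 × 2 × 2 = 24
  Stator blockage: 6 × 3 × 10 = 180
  Relay seizure: 4 × 6 × 2 = 48
  Manifold drift: 6 × 6 × 4 = 144
Sorted descending: 648, 480, 400, 320, 180, 144, 48, 24.
The fourth-highest RPN is 320 (Magnet blockage).

320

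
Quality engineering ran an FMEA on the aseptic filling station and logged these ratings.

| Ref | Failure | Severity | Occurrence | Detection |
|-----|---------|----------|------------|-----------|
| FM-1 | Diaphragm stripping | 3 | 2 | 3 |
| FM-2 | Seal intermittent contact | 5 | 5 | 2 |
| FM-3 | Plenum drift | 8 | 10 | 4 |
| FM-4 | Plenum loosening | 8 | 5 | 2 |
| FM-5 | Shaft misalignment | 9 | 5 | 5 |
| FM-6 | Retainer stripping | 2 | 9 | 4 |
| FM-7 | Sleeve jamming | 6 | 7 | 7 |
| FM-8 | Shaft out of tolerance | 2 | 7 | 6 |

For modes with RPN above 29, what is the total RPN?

1125

RPN = Severity × Occurrence × Detection:
  FM-1: 3 × 2 × 3 = 18
  FM-2: 5 × 5 × 2 = 50
  FM-3: 8 × 10 × 4 = 320
  FM-4: 8 × 5 × 2 = 80
  FM-5: 9 × 5 × 5 = 225
  FM-6: 2 × 9 × 4 = 72
  FM-7: 6 × 7 × 7 = 294
  FM-8: 2 × 7 × 6 = 84
RPN > 29: FM-2 (50), FM-3 (320), FM-4 (80), FM-5 (225), FM-6 (72), FM-7 (294), FM-8 (84).
Sum: 50 + 320 + 80 + 225 + 72 + 294 + 84 = 1125.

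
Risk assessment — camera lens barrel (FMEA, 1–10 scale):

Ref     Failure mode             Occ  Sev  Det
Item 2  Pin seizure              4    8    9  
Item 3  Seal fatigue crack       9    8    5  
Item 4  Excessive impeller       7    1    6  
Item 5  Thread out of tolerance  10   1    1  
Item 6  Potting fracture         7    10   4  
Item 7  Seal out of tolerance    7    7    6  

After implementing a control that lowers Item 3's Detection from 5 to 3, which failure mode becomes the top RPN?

Item 7

RPN = Severity × Occurrence × Detection:
  Item 2: 8 × 4 × 9 = 288
  Item 3: 8 × 9 × 5 = 360
  Item 4: 1 × 7 × 6 = 42
  Item 5: 1 × 10 × 1 = 10
  Item 6: 10 × 7 × 4 = 280
  Item 7: 7 × 7 × 6 = 294
After action: Item 3 → 8 × 9 × 3 = 216.
Revised RPNs: Item 7=294, Item 2=288, Item 6=280, Item 3=216, Item 4=42, Item 5=10.
Highest is now Item 7 (294).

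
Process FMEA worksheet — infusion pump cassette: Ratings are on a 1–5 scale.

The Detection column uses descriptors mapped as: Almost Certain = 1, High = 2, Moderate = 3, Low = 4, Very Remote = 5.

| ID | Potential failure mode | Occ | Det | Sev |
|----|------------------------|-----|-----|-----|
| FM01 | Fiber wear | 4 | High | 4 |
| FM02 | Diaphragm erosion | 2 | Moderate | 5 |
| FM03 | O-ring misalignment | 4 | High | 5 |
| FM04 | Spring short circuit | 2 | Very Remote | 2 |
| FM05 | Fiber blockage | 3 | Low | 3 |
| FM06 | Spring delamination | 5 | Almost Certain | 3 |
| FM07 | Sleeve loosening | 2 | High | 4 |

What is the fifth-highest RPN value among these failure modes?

20

RPN = Severity × Occurrence × Detection:
  FM01: 4 × 4 × 2 = 32
  FM02: 5 × 2 × 3 = 30
  FM03: 5 × 4 × 2 = 40
  FM04: 2 × 2 × 5 = 20
  FM05: 3 × 3 × 4 = 36
  FM06: 3 × 5 × 1 = 15
  FM07: 4 × 2 × 2 = 16
Sorted descending: 40, 36, 32, 30, 20, 16, 15.
The fifth-highest RPN is 20 (FM04).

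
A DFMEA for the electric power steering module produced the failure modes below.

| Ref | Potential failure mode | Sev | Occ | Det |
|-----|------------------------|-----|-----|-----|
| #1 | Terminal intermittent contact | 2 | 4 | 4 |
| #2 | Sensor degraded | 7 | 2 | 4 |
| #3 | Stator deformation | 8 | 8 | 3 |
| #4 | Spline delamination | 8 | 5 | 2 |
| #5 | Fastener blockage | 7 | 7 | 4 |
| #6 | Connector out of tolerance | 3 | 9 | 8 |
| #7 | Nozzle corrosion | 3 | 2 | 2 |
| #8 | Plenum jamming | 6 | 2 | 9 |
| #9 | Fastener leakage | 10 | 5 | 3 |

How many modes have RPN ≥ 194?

2

RPN = Severity × Occurrence × Detection:
  #1: 2 × 4 × 4 = 32
  #2: 7 × 2 × 4 = 56
  #3: 8 × 8 × 3 = 192
  #4: 8 × 5 × 2 = 80
  #5: 7 × 7 × 4 = 196
  #6: 3 × 9 × 8 = 216
  #7: 3 × 2 × 2 = 12
  #8: 6 × 2 × 9 = 108
  #9: 10 × 5 × 3 = 150
Modes with RPN ≥ 194: #5 (196), #6 (216) → 2.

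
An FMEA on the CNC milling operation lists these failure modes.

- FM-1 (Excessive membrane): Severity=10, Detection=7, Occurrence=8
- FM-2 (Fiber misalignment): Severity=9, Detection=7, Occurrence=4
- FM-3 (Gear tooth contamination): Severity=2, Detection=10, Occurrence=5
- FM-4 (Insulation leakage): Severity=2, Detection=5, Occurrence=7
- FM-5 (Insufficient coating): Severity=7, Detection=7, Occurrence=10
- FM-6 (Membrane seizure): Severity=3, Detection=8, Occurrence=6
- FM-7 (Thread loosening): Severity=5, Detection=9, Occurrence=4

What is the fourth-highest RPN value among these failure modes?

RPN = Severity × Occurrence × Detection:
  FM-1: 10 × 8 × 7 = 560
  FM-2: 9 × 4 × 7 = 252
  FM-3: 2 × 5 × 10 = 100
  FM-4: 2 × 7 × 5 = 70
  FM-5: 7 × 10 × 7 = 490
  FM-6: 3 × 6 × 8 = 144
  FM-7: 5 × 4 × 9 = 180
Sorted descending: 560, 490, 252, 180, 144, 100, 70.
The fourth-highest RPN is 180 (FM-7).

180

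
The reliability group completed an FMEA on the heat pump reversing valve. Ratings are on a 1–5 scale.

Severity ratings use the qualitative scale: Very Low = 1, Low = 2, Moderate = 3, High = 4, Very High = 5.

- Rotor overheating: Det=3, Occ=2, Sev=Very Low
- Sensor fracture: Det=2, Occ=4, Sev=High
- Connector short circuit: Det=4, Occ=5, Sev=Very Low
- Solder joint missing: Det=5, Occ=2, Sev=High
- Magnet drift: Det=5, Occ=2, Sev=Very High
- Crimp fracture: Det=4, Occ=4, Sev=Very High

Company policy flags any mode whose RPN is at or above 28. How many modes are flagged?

4

RPN = Severity × Occurrence × Detection:
  Rotor overheating: 1 × 2 × 3 = 6
  Sensor fracture: 4 × 4 × 2 = 32
  Connector short circuit: 1 × 5 × 4 = 20
  Solder joint missing: 4 × 2 × 5 = 40
  Magnet drift: 5 × 2 × 5 = 50
  Crimp fracture: 5 × 4 × 4 = 80
Modes with RPN ≥ 28: Sensor fracture (32), Solder joint missing (40), Magnet drift (50), Crimp fracture (80) → 4.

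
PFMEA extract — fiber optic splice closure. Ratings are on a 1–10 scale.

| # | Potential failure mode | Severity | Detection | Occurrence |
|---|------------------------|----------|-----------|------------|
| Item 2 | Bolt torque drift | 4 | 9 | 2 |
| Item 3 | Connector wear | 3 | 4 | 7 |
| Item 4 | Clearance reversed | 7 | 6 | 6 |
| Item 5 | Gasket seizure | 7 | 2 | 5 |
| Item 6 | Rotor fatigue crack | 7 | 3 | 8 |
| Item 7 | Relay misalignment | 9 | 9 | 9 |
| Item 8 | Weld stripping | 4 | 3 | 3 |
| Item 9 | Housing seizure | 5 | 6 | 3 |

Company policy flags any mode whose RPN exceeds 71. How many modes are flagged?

RPN = Severity × Occurrence × Detection:
  Item 2: 4 × 2 × 9 = 72
  Item 3: 3 × 7 × 4 = 84
  Item 4: 7 × 6 × 6 = 252
  Item 5: 7 × 5 × 2 = 70
  Item 6: 7 × 8 × 3 = 168
  Item 7: 9 × 9 × 9 = 729
  Item 8: 4 × 3 × 3 = 36
  Item 9: 5 × 3 × 6 = 90
Modes with RPN > 71: Item 2 (72), Item 3 (84), Item 4 (252), Item 6 (168), Item 7 (729), Item 9 (90) → 6.

6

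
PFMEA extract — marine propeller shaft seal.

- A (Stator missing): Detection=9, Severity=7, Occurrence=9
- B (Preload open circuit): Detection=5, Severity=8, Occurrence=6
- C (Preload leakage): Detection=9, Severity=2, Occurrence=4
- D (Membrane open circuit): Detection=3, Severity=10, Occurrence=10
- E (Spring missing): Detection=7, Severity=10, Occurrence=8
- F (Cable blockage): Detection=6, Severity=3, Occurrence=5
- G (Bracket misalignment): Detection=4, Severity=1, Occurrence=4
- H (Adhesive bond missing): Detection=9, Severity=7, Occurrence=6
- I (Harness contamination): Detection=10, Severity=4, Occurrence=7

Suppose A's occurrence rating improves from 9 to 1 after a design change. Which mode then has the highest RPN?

RPN = Severity × Occurrence × Detection:
  A: 7 × 9 × 9 = 567
  B: 8 × 6 × 5 = 240
  C: 2 × 4 × 9 = 72
  D: 10 × 10 × 3 = 300
  E: 10 × 8 × 7 = 560
  F: 3 × 5 × 6 = 90
  G: 1 × 4 × 4 = 16
  H: 7 × 6 × 9 = 378
  I: 4 × 7 × 10 = 280
After action: A → 7 × 1 × 9 = 63.
Revised RPNs: E=560, H=378, D=300, I=280, B=240, F=90, C=72, A=63, G=16.
Highest is now E (560).

E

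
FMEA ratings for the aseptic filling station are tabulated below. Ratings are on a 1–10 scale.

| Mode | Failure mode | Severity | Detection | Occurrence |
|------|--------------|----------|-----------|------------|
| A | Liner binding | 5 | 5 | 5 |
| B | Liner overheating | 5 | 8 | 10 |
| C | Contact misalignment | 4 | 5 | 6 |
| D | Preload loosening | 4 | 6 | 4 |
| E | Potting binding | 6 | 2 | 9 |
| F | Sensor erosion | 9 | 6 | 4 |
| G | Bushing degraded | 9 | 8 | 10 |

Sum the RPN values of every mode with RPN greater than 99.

1689

RPN = Severity × Occurrence × Detection:
  A: 5 × 5 × 5 = 125
  B: 5 × 10 × 8 = 400
  C: 4 × 6 × 5 = 120
  D: 4 × 4 × 6 = 96
  E: 6 × 9 × 2 = 108
  F: 9 × 4 × 6 = 216
  G: 9 × 10 × 8 = 720
RPN > 99: A (125), B (400), C (120), E (108), F (216), G (720).
Sum: 125 + 400 + 120 + 108 + 216 + 720 = 1689.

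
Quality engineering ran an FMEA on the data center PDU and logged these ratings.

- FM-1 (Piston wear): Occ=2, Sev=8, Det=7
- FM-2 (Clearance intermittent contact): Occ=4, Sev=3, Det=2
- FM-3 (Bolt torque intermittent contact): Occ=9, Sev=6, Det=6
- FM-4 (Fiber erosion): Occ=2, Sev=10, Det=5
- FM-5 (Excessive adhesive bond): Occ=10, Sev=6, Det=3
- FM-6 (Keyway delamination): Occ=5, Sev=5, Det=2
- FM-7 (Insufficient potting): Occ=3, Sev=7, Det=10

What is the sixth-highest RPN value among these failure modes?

50

RPN = Severity × Occurrence × Detection:
  FM-1: 8 × 2 × 7 = 112
  FM-2: 3 × 4 × 2 = 24
  FM-3: 6 × 9 × 6 = 324
  FM-4: 10 × 2 × 5 = 100
  FM-5: 6 × 10 × 3 = 180
  FM-6: 5 × 5 × 2 = 50
  FM-7: 7 × 3 × 10 = 210
Sorted descending: 324, 210, 180, 112, 100, 50, 24.
The sixth-highest RPN is 50 (FM-6).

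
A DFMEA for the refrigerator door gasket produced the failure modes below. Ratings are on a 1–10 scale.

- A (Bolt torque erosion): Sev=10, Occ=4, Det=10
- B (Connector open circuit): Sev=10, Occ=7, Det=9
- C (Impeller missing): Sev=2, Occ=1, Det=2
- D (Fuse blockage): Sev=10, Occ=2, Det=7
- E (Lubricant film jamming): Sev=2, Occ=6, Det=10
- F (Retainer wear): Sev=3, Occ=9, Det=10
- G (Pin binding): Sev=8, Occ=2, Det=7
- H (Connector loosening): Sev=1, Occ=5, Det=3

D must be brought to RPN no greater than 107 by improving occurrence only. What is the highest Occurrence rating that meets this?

D: S=10, O=2, D=7 → current RPN = 140.
Fixed product = 70. Need 70 × O ≤ 107, so O ≤ 107/70 = 1.53.
Maximum integer Occurrence rating = 1 (gives RPN 70; O=2 would give 140 > 107).

1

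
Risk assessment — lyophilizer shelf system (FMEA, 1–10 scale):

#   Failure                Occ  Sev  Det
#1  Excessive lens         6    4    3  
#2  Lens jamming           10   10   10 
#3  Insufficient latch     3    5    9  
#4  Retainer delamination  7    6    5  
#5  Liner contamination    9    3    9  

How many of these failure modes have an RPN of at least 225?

2

RPN = Severity × Occurrence × Detection:
  #1: 4 × 6 × 3 = 72
  #2: 10 × 10 × 10 = 1000
  #3: 5 × 3 × 9 = 135
  #4: 6 × 7 × 5 = 210
  #5: 3 × 9 × 9 = 243
Modes with RPN ≥ 225: #2 (1000), #5 (243) → 2.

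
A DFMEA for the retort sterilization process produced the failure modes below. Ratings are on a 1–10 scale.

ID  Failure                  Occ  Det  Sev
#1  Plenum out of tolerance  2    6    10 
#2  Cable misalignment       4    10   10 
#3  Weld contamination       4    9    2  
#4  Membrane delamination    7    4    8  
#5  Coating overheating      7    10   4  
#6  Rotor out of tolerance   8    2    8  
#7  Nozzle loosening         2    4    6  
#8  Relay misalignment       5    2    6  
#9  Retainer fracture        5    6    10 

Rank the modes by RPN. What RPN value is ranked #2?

RPN = Severity × Occurrence × Detection:
  #1: 10 × 2 × 6 = 120
  #2: 10 × 4 × 10 = 400
  #3: 2 × 4 × 9 = 72
  #4: 8 × 7 × 4 = 224
  #5: 4 × 7 × 10 = 280
  #6: 8 × 8 × 2 = 128
  #7: 6 × 2 × 4 = 48
  #8: 6 × 5 × 2 = 60
  #9: 10 × 5 × 6 = 300
Sorted descending: 400, 300, 280, 224, 128, 120, 72, 60, 48.
The second-highest RPN is 300 (#9).

300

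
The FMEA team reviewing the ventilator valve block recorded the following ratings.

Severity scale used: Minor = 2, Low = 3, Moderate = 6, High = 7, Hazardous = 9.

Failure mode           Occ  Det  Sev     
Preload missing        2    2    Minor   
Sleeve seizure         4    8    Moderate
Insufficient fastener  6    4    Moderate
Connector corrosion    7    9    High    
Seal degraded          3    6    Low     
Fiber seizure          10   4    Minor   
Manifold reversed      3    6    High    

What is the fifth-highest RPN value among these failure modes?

80

RPN = Severity × Occurrence × Detection:
  Preload missing: 2 × 2 × 2 = 8
  Sleeve seizure: 6 × 4 × 8 = 192
  Insufficient fastener: 6 × 6 × 4 = 144
  Connector corrosion: 7 × 7 × 9 = 441
  Seal degraded: 3 × 3 × 6 = 54
  Fiber seizure: 2 × 10 × 4 = 80
  Manifold reversed: 7 × 3 × 6 = 126
Sorted descending: 441, 192, 144, 126, 80, 54, 8.
The fifth-highest RPN is 80 (Fiber seizure).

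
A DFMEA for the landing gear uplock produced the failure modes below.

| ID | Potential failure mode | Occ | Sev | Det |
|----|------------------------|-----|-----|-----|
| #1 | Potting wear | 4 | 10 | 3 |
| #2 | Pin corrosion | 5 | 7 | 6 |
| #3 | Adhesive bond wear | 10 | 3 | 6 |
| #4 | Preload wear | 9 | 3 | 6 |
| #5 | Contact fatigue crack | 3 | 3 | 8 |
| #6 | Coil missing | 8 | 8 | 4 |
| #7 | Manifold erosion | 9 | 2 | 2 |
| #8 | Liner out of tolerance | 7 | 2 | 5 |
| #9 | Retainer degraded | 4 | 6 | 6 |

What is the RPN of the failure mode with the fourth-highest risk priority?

162

RPN = Severity × Occurrence × Detection:
  #1: 10 × 4 × 3 = 120
  #2: 7 × 5 × 6 = 210
  #3: 3 × 10 × 6 = 180
  #4: 3 × 9 × 6 = 162
  #5: 3 × 3 × 8 = 72
  #6: 8 × 8 × 4 = 256
  #7: 2 × 9 × 2 = 36
  #8: 2 × 7 × 5 = 70
  #9: 6 × 4 × 6 = 144
Sorted descending: 256, 210, 180, 162, 144, 120, 72, 70, 36.
The fourth-highest RPN is 162 (#4).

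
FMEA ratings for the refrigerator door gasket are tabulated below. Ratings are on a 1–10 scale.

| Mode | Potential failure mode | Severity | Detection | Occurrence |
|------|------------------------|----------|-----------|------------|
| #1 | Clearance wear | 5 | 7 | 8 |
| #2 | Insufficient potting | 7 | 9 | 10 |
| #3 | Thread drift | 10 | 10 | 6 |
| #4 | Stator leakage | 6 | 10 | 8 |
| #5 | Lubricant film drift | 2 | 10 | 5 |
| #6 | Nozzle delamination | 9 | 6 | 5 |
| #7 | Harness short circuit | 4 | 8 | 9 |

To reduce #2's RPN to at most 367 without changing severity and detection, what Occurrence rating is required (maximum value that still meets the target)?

5

#2: S=7, O=10, D=9 → current RPN = 630.
Fixed product = 63. Need 63 × O ≤ 367, so O ≤ 367/63 = 5.83.
Maximum integer Occurrence rating = 5 (gives RPN 315; O=6 would give 378 > 367).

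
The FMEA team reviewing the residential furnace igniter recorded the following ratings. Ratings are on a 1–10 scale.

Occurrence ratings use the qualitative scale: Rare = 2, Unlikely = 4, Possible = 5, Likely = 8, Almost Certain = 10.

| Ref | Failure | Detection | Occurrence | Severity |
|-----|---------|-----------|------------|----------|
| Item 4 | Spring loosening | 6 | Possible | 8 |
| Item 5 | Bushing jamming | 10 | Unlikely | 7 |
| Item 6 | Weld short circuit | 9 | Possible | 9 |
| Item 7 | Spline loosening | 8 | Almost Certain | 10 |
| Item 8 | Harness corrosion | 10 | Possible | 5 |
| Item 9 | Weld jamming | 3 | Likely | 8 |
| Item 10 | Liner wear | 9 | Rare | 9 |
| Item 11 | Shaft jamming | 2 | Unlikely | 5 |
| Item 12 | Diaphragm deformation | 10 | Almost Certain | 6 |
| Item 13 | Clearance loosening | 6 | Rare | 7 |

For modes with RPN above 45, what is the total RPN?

3013

RPN = Severity × Occurrence × Detection:
  Item 4: 8 × 5 × 6 = 240
  Item 5: 7 × 4 × 10 = 280
  Item 6: 9 × 5 × 9 = 405
  Item 7: 10 × 10 × 8 = 800
  Item 8: 5 × 5 × 10 = 250
  Item 9: 8 × 8 × 3 = 192
  Item 10: 9 × 2 × 9 = 162
  Item 11: 5 × 4 × 2 = 40
  Item 12: 6 × 10 × 10 = 600
  Item 13: 7 × 2 × 6 = 84
RPN > 45: Item 4 (240), Item 5 (280), Item 6 (405), Item 7 (800), Item 8 (250), Item 9 (192), Item 10 (162), Item 12 (600), Item 13 (84).
Sum: 240 + 280 + 405 + 800 + 250 + 192 + 162 + 600 + 84 = 3013.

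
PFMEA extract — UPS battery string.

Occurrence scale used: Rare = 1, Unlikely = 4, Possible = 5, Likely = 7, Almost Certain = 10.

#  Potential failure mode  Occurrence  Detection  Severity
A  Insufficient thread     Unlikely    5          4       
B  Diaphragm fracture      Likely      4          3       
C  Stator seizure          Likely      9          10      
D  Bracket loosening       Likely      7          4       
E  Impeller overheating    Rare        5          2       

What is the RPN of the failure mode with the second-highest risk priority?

RPN = Severity × Occurrence × Detection:
  A: 4 × 4 × 5 = 80
  B: 3 × 7 × 4 = 84
  C: 10 × 7 × 9 = 630
  D: 4 × 7 × 7 = 196
  E: 2 × 1 × 5 = 10
Sorted descending: 630, 196, 84, 80, 10.
The second-highest RPN is 196 (D).

196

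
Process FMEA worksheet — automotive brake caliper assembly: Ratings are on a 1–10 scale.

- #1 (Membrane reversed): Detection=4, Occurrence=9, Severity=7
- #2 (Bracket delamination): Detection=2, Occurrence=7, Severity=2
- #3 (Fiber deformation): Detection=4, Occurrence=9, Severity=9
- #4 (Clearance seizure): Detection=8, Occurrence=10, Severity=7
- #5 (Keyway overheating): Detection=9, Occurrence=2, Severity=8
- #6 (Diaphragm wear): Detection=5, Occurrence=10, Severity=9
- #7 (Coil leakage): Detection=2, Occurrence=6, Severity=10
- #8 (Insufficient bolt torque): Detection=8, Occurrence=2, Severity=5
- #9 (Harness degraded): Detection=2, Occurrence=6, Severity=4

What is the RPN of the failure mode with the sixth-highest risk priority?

120

RPN = Severity × Occurrence × Detection:
  #1: 7 × 9 × 4 = 252
  #2: 2 × 7 × 2 = 28
  #3: 9 × 9 × 4 = 324
  #4: 7 × 10 × 8 = 560
  #5: 8 × 2 × 9 = 144
  #6: 9 × 10 × 5 = 450
  #7: 10 × 6 × 2 = 120
  #8: 5 × 2 × 8 = 80
  #9: 4 × 6 × 2 = 48
Sorted descending: 560, 450, 324, 252, 144, 120, 80, 48, 28.
The sixth-highest RPN is 120 (#7).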